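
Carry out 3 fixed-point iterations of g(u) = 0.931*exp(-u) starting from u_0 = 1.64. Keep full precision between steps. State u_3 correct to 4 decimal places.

0.4280

u_1 = g(1.640000) = 0.180595
u_2 = g(0.180595) = 0.777174
u_3 = g(0.777174) = 0.427984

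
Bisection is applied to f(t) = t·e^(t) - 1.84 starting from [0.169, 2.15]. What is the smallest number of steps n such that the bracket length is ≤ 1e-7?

Initial width b − a = 2.15 − 0.169 = 1.981000.
After n steps the width is (b−a)/2^n; need (b−a)/2^n ≤ 1e-7.
So n ≥ log₂(1.981000/1e-7) = log₂(19810000.0000) ≈ 24.2397.
Hence n = 25.

25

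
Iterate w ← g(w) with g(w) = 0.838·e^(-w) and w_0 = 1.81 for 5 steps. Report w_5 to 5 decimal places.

0.47881

w_1 = g(1.810000) = 0.137142
w_2 = g(0.137142) = 0.730607
w_3 = g(0.730607) = 0.403595
w_4 = g(0.403595) = 0.559713
w_5 = g(0.559713) = 0.478811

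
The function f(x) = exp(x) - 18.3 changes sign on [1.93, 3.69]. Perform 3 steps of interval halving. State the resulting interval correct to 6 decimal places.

[2.810000, 3.030000]

f(1.930000) = -11.410490, f(3.690000) = 21.744847 (opposite signs)
step 1: m = 2.810000, f(m) = -1.690082 < 0 → root in [2.810000, 3.690000]
step 2: m = 3.250000, f(m) = 7.490340 > 0 → root in [2.810000, 3.250000]
step 3: m = 3.030000, f(m) = 2.397233 > 0 → root in [2.810000, 3.030000]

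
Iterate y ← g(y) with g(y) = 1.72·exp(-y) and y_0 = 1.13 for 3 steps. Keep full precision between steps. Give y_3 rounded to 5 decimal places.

0.64116

y_1 = g(1.130000) = 0.555617
y_2 = g(0.555617) = 0.986795
y_3 = g(0.986795) = 0.641164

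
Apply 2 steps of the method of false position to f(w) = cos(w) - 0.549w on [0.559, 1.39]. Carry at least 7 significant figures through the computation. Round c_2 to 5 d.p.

f(0.559000) = 0.540895, f(1.390000) = -0.583297
step 1: c = 0.958828, f(c) = 0.048083 > 0 → new bracket [0.958828, 1.390000]
step 2: c = 0.991664, f(c) = 0.002874 > 0 → new bracket [0.991664, 1.390000]

0.99166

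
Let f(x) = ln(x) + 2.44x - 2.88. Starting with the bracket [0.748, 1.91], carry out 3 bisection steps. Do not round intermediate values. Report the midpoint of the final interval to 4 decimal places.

1.1111

f(0.748000) = -1.345232, f(1.910000) = 2.427503 (opposite signs)
step 1: m = 1.329000, f(m) = 0.647187 > 0 → root in [0.748000, 1.329000]
step 2: m = 1.038500, f(m) = -0.308283 < 0 → root in [1.038500, 1.329000]
step 3: m = 1.183750, f(m) = 0.177037 > 0 → root in [1.038500, 1.183750]
Midpoint of [1.038500, 1.183750] = 1.111125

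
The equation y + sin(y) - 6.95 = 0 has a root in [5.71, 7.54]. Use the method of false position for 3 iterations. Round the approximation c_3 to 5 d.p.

6.61976

f(5.710000) = -1.782311, f(7.540000) = 1.541111
step 1: c = 6.691407, f(c) = 0.138384 > 0 → new bracket [5.710000, 6.691407]
step 2: c = 6.620697, f(c) = 0.001838 > 0 → new bracket [5.710000, 6.620697]
step 3: c = 6.619759, f(c) = 0.000014 > 0 → new bracket [5.710000, 6.619759]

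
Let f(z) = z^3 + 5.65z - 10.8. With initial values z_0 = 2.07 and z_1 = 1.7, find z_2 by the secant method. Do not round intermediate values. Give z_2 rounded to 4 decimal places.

Secant update: z_(k+1) = z_k − f(z_k)·(z_k − z_(k-1))/(f(z_k) − f(z_(k-1))).
f(z_0) = 9.765243, f(z_1) = 3.718000
z_2 = 1.700000 - (3.718000)·(1.700000 - 2.070000)/(3.718000 - (9.765243)) = 1.472515; f(z_2) = 0.712559

1.4725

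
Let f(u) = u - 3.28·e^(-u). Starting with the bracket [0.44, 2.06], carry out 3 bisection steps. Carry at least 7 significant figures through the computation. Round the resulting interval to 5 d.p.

[1.04750, 1.25000]

f(0.440000) = -1.672439, f(2.060000) = 1.641951 (opposite signs)
step 1: m = 1.250000, f(m) = 0.310264 > 0 → root in [0.440000, 1.250000]
step 2: m = 0.845000, f(m) = -0.563948 < 0 → root in [0.845000, 1.250000]
step 3: m = 1.047500, f(m) = -0.103169 < 0 → root in [1.047500, 1.250000]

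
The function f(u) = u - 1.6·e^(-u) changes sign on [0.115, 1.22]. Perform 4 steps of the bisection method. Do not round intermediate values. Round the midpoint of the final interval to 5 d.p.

0.77109

f(0.115000) = -1.311186, f(1.220000) = 0.747632 (opposite signs)
step 1: m = 0.667500, f(m) = -0.153283 < 0 → root in [0.667500, 1.220000]
step 2: m = 0.943750, f(m) = 0.321085 > 0 → root in [0.667500, 0.943750]
step 3: m = 0.805625, f(m) = 0.090731 > 0 → root in [0.667500, 0.805625]
step 4: m = 0.736563, f(m) = -0.029448 < 0 → root in [0.736563, 0.805625]
Midpoint of [0.736563, 0.805625] = 0.771094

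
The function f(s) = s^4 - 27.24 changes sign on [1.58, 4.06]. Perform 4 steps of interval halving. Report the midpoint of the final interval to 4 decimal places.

f(1.580000) = -21.007987, f(4.060000) = 244.469069 (opposite signs)
step 1: m = 2.820000, f(m) = 36.000666 > 0 → root in [1.580000, 2.820000]
step 2: m = 2.200000, f(m) = -3.814400 < 0 → root in [2.200000, 2.820000]
step 3: m = 2.510000, f(m) = 12.451260 > 0 → root in [2.200000, 2.510000]
step 4: m = 2.355000, f(m) = 3.518393 > 0 → root in [2.200000, 2.355000]
Midpoint of [2.200000, 2.355000] = 2.277500

2.2775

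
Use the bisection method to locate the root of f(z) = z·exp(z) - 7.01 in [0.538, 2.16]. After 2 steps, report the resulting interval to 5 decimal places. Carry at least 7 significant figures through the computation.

f(0.538000) = -6.088633, f(2.160000) = 11.719657 (opposite signs)
step 1: m = 1.349000, f(m) = -1.811534 < 0 → root in [1.349000, 2.160000]
step 2: m = 1.754500, f(m) = 3.131987 > 0 → root in [1.349000, 1.754500]

[1.34900, 1.75450]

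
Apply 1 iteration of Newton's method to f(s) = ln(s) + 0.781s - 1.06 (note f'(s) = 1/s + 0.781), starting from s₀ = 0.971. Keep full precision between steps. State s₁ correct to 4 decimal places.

s_0 = 0.971000: f = -0.331078, f' = 1.810866 → s_1 = 0.971000 - (-0.331078)/(1.810866) = 1.153828

1.1538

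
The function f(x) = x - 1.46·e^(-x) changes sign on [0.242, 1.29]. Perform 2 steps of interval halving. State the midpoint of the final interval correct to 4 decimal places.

0.6350

f(0.242000) = -0.904182, f(1.290000) = 0.888105 (opposite signs)
step 1: m = 0.766000, f(m) = 0.087292 > 0 → root in [0.242000, 0.766000]
step 2: m = 0.504000, f(m) = -0.378000 < 0 → root in [0.504000, 0.766000]
Midpoint of [0.504000, 0.766000] = 0.635000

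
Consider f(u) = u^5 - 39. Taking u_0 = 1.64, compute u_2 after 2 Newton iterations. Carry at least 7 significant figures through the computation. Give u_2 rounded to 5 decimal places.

f'(u) = 5u^4
u_0 = 1.640000: f = -27.136325, f' = 36.169741 → u_1 = 1.640000 - (-27.136325)/(36.169741) = 2.390249
u_1 = 2.390249: f = 39.021816, f' = 163.208529 → u_2 = 2.390249 - (39.021816)/(163.208529) = 2.151158

2.15116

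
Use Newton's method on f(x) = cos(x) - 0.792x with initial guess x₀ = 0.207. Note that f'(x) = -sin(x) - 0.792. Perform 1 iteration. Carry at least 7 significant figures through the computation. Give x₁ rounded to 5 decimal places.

1.02373

x_0 = 0.207000: f = 0.814708, f' = -0.997525 → x_1 = 0.207000 - (0.814708)/(-0.997525) = 1.023729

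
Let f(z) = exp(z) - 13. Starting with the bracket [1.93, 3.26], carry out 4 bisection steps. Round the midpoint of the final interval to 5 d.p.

2.55344

f(1.930000) = -6.110490, f(3.260000) = 13.049537 (opposite signs)
step 1: m = 2.595000, f(m) = 0.396587 > 0 → root in [1.930000, 2.595000]
step 2: m = 2.262500, f(m) = -3.392923 < 0 → root in [2.262500, 2.595000]
step 3: m = 2.428750, f(m) = -1.655308 < 0 → root in [2.428750, 2.595000]
step 4: m = 2.511875, f(m) = -0.671977 < 0 → root in [2.511875, 2.595000]
Midpoint of [2.511875, 2.595000] = 2.553437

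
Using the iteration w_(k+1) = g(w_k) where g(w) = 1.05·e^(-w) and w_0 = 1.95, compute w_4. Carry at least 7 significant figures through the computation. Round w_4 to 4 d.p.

0.6864

w_1 = g(1.950000) = 0.149388
w_2 = g(0.149388) = 0.904297
w_3 = g(0.904297) = 0.425068
w_4 = g(0.425068) = 0.686412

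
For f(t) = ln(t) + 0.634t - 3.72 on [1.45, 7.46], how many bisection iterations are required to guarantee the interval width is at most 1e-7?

26

Initial width b − a = 7.46 − 1.45 = 6.010000.
After n steps the width is (b−a)/2^n; need (b−a)/2^n ≤ 1e-7.
So n ≥ log₂(6.010000/1e-7) = log₂(60100000.0000) ≈ 25.8409.
Hence n = 26.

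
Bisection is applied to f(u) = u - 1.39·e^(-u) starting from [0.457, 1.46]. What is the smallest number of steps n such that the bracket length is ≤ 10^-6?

20

Initial width b − a = 1.46 − 0.457 = 1.003000.
After n steps the width is (b−a)/2^n; need (b−a)/2^n ≤ 10^-6.
So n ≥ log₂(1.003000/10^-6) = log₂(1003000.0000) ≈ 19.9359.
Hence n = 20.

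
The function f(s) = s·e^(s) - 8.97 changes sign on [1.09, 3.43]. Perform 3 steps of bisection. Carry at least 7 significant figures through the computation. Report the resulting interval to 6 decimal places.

f(1.090000) = -5.728041, f(3.430000) = 96.936885 (opposite signs)
step 1: m = 2.260000, f(m) = 12.687782 > 0 → root in [1.090000, 2.260000]
step 2: m = 1.675000, f(m) = -0.027518 < 0 → root in [1.675000, 2.260000]
step 3: m = 1.967500, f(m) = 5.103079 > 0 → root in [1.675000, 1.967500]

[1.675000, 1.967500]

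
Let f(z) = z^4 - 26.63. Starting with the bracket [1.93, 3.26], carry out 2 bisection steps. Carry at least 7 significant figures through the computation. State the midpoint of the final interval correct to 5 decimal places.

f(1.930000) = -12.755120, f(3.260000) = 86.315882 (opposite signs)
step 1: m = 2.595000, f(m) = 18.717093 > 0 → root in [1.930000, 2.595000]
step 2: m = 2.262500, f(m) = -0.426799 < 0 → root in [2.262500, 2.595000]
Midpoint of [2.262500, 2.595000] = 2.428750

2.42875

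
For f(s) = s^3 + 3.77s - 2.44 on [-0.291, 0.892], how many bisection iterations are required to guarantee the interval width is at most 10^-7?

Initial width b − a = 0.892 − -0.291 = 1.183000.
After n steps the width is (b−a)/2^n; need (b−a)/2^n ≤ 10^-7.
So n ≥ log₂(1.183000/10^-7) = log₂(11830000.0000) ≈ 23.4959.
Hence n = 24.

24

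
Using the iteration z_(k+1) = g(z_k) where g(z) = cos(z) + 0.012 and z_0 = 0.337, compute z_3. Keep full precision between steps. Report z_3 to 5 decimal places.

0.84350

z_1 = g(0.337000) = 0.955751
z_2 = g(0.955751) = 0.588996
z_3 = g(0.588996) = 0.843499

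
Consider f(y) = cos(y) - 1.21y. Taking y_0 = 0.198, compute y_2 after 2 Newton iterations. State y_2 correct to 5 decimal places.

0.65626

Newton update: y ← y − f(y)/f'(y).
f'(y) = -sin(y) - 1.21
y_0 = 0.198000: f = 0.740882, f' = -1.406709 → y_1 = 0.198000 - (0.740882)/(-1.406709) = 0.724678
y_1 = 0.724678: f = -0.128147, f' = -1.872894 → y_2 = 0.724678 - (-0.128147)/(-1.872894) = 0.656256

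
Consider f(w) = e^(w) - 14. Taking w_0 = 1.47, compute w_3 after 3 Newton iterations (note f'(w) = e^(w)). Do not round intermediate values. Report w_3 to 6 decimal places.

2.709335

w_0 = 1.470000: f = -9.650765, f' = 4.349235 → w_1 = 1.470000 - (-9.650765)/(4.349235) = 3.688957
w_1 = 3.688957: f = 26.003094, f' = 40.003094 → w_2 = 3.688957 - (26.003094)/(40.003094) = 3.038930
w_2 = 3.038930: f = 6.882881, f' = 20.882881 → w_3 = 3.038930 - (6.882881)/(20.882881) = 2.709335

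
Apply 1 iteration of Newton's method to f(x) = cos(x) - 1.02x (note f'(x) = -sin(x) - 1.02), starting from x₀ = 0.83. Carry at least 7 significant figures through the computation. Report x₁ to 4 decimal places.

Newton update: x ← x − f(x)/f'(x).
x_0 = 0.830000: f = -0.171724, f' = -1.757931 → x_1 = 0.830000 - (-0.171724)/(-1.757931) = 0.732315

0.7323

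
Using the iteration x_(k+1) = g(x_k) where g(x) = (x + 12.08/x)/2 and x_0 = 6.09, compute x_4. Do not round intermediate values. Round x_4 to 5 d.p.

3.47563

x_1 = g(6.090000) = 4.036790
x_2 = g(4.036790) = 3.514633
x_3 = g(3.514633) = 3.475846
x_4 = g(3.475846) = 3.475629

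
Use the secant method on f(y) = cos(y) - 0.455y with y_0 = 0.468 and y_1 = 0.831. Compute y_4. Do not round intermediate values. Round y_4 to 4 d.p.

f(y_0) = 0.679532, f(y_1) = 0.296032
y_2 = 0.831000 - (0.296032)·(0.831000 - 0.468000)/(0.296032 - (0.679532)) = 1.111208; f(y_2) = -0.062021
y_3 = 1.111208 - (-0.062021)·(1.111208 - 0.831000)/(-0.062021 - (0.296032)) = 1.062672; f(y_3) = 0.003024
y_4 = 1.062672 - (0.003024)·(1.062672 - 1.111208)/(0.003024 - (-0.062021)) = 1.064928; f(y_4) = 0.000025

1.0649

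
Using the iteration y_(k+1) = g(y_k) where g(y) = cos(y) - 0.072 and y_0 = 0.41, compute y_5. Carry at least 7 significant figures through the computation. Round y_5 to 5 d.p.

y_1 = g(0.410000) = 0.845121
y_2 = g(0.845121) = 0.591641
y_3 = g(0.591641) = 0.758027
y_4 = g(0.758027) = 0.654194
y_5 = g(0.654194) = 0.721539

0.72154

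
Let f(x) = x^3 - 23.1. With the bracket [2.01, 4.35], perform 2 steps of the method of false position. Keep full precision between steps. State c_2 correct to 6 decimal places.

f(2.010000) = -14.979399, f(4.350000) = 59.212875
step 1: c = 2.482445, f(c) = -7.801844 < 0 → new bracket [2.482445, 4.350000]
step 2: c = 2.699866, f(c) = -3.419935 < 0 → new bracket [2.699866, 4.350000]

2.699866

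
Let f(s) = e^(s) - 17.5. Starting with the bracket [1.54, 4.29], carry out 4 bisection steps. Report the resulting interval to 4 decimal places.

[2.7431, 2.9150]

f(1.540000) = -12.835410, f(4.290000) = 55.466468 (opposite signs)
step 1: m = 2.915000, f(m) = 0.948812 > 0 → root in [1.540000, 2.915000]
step 2: m = 2.227500, f(m) = -8.223355 < 0 → root in [2.227500, 2.915000]
step 3: m = 2.571250, f(m) = -4.417833 < 0 → root in [2.571250, 2.915000]
step 4: m = 2.743125, f(m) = -1.964542 < 0 → root in [2.743125, 2.915000]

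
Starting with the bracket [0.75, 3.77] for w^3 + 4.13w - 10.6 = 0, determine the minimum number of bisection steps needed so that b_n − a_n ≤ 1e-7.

Initial width b − a = 3.77 − 0.75 = 3.020000.
After n steps the width is (b−a)/2^n; need (b−a)/2^n ≤ 1e-7.
So n ≥ log₂(3.020000/1e-7) = log₂(30200000.0000) ≈ 24.8480.
Hence n = 25.

25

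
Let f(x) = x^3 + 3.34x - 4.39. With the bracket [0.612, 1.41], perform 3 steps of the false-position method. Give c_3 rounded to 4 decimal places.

1.0055

f(0.612000) = -2.116699, f(1.410000) = 3.122621
step 1: c = 0.934394, f(c) = -0.453311 < 0 → new bracket [0.934394, 1.410000]
step 2: c = 0.994685, f(c) = -0.083610 < 0 → new bracket [0.994685, 1.410000]
step 3: c = 1.005516, f(c) = -0.014939 < 0 → new bracket [1.005516, 1.410000]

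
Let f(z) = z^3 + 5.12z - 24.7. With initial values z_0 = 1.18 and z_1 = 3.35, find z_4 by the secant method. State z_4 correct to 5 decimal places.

f(z_0) = -17.015368, f(z_1) = 30.047375
z_2 = 3.350000 - (30.047375)·(3.350000 - 1.180000)/(30.047375 - (-17.015368)) = 1.964556; f(z_2) = -7.059311
z_3 = 1.964556 - (-7.059311)·(1.964556 - 3.350000)/(-7.059311 - (30.047375)) = 2.228128; f(z_3) = -2.230327
z_4 = 2.228128 - (-2.230327)·(2.228128 - 1.964556)/(-2.230327 - (-7.059311)) = 2.349862; f(z_4) = 0.306877

2.34986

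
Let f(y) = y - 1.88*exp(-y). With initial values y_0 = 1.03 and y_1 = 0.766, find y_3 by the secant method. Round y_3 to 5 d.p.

0.82442

f(y_0) = 0.358827, f(y_1) = -0.107953
y_2 = 0.766000 - (-0.107953)·(0.766000 - 1.030000)/(-0.107953 - (0.358827)) = 0.827056; f(y_2) = 0.004866
y_3 = 0.827056 - (0.004866)·(0.827056 - 0.766000)/(0.004866 - (-0.107953)) = 0.824422; f(y_3) = 0.000065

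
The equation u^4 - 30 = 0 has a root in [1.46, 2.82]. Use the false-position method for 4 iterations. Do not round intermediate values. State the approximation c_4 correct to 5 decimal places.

f(1.460000) = -25.456281, f(2.820000) = 33.240666
step 1: c = 2.049818, f(c) = -12.345249 < 0 → new bracket [2.049818, 2.820000]
step 2: c = 2.258393, f(c) = -3.986521 < 0 → new bracket [2.258393, 2.820000]
step 3: c = 2.318534, f(c) = -1.102934 < 0 → new bracket [2.318534, 2.820000]
step 4: c = 2.334638, f(c) = -0.291659 < 0 → new bracket [2.334638, 2.820000]

2.33464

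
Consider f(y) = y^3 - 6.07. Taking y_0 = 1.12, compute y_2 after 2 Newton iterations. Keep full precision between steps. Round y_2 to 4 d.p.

f'(y) = 3y^2
y_0 = 1.120000: f = -4.665072, f' = 3.763200 → y_1 = 1.120000 - (-4.665072)/(3.763200) = 2.359656
y_1 = 2.359656: f = 7.068503, f' = 16.703924 → y_2 = 2.359656 - (7.068503)/(16.703924) = 1.936491

1.9365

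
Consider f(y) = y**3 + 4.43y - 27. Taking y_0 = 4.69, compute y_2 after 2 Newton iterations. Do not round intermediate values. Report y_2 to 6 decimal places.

Newton update: y ← y − f(y)/f'(y).
f'(y) = 3y**2 + 4.43
y_0 = 4.690000: f = 96.938409, f' = 70.418300 → y_1 = 4.690000 - (96.938409)/(70.418300) = 3.313392
y_1 = 3.313392: f = 24.054614, f' = 37.365696 → y_2 = 3.313392 - (24.054614)/(37.365696) = 2.669630

2.669630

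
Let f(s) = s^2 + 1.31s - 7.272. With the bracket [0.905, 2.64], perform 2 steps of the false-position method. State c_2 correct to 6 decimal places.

2.108682

f(0.905000) = -5.267425, f(2.640000) = 3.156000
step 1: c = 1.989949, f(c) = -0.705272 < 0 → new bracket [1.989949, 2.640000]
step 2: c = 2.108682, f(c) = -0.063085 < 0 → new bracket [2.108682, 2.640000]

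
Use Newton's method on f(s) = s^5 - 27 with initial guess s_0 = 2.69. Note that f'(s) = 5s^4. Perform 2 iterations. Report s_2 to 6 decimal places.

Newton update: s ← s − f(s)/f'(s).
s_0 = 2.690000: f = 113.851475, f' = 261.805716 → s_1 = 2.690000 - (113.851475)/(261.805716) = 2.255130
s_1 = 2.255130: f = 31.325413, f' = 129.317192 → s_2 = 2.255130 - (31.325413)/(129.317192) = 2.012893

2.012893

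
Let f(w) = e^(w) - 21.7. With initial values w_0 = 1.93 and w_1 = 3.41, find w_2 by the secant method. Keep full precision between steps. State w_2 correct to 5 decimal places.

2.86770

f(w_0) = -14.810490, f(w_1) = 8.565244
w_2 = 3.410000 - (8.565244)·(3.410000 - 1.930000)/(8.565244 - (-14.810490)) = 2.867704; f(w_2) = -4.103426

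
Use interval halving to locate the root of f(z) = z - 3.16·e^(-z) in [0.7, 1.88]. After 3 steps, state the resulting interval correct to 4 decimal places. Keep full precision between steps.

[0.9950, 1.1425]

f(0.700000) = -0.869210, f(1.880000) = 1.397815 (opposite signs)
step 1: m = 1.290000, f(m) = 0.420144 > 0 → root in [0.700000, 1.290000]
step 2: m = 0.995000, f(m) = -0.173326 < 0 → root in [0.995000, 1.290000]
step 3: m = 1.142500, f(m) = 0.134395 > 0 → root in [0.995000, 1.142500]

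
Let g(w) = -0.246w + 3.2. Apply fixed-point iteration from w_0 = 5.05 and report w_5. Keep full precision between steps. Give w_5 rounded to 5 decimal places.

2.56598

w_1 = g(5.050000) = 1.957700
w_2 = g(1.957700) = 2.718406
w_3 = g(2.718406) = 2.531272
w_4 = g(2.531272) = 2.577307
w_5 = g(2.577307) = 2.565982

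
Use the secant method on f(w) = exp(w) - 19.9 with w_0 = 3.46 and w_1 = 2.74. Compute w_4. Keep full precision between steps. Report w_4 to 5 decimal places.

2.99051

f(w_0) = 11.916977, f(w_1) = -4.413015
w_2 = 2.740000 - (-4.413015)·(2.740000 - 3.460000)/(-4.413015 - (11.916977)) = 2.934573; f(w_2) = -1.086537
w_3 = 2.934573 - (-1.086537)·(2.934573 - 2.740000)/(-1.086537 - (-4.413015)) = 2.998127; f(w_3) = 0.147944
w_4 = 2.998127 - (0.147944)·(2.998127 - 2.934573)/(0.147944 - (-1.086537)) = 2.990510; f(w_4) = -0.004171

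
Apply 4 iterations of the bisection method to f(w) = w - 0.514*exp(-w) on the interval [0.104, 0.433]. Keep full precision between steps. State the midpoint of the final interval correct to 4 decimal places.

0.3610

f(0.104000) = -0.359230, f(0.433000) = 0.099640 (opposite signs)
step 1: m = 0.268500, f(m) = -0.124466 < 0 → root in [0.268500, 0.433000]
step 2: m = 0.350750, f(m) = -0.011188 < 0 → root in [0.350750, 0.433000]
step 3: m = 0.391875, f(m) = 0.044520 > 0 → root in [0.350750, 0.391875]
step 4: m = 0.371312, f(m) = 0.016741 > 0 → root in [0.350750, 0.371312]
Midpoint of [0.350750, 0.371312] = 0.361031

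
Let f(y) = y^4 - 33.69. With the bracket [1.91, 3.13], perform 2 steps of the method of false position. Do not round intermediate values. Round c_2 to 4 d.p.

2.3358

f(1.910000) = -20.381366, f(3.130000) = 62.289250
step 1: c = 2.210775, f(c) = -9.802082 < 0 → new bracket [2.210775, 3.130000]
step 2: c = 2.335760, f(c) = -3.924526 < 0 → new bracket [2.335760, 3.130000]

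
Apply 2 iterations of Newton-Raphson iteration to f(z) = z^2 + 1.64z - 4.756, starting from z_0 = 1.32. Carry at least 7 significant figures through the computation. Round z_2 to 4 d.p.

1.5099

f'(z) = 2z + 1.64
z_0 = 1.320000: f = -0.848800, f' = 4.280000 → z_1 = 1.320000 - (-0.848800)/(4.280000) = 1.518318
z_1 = 1.518318: f = 0.039330, f' = 4.676636 → z_2 = 1.518318 - (0.039330)/(4.676636) = 1.509908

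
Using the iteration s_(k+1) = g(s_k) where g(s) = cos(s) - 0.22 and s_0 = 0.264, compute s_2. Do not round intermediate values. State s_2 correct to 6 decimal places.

0.514848

s_1 = g(0.264000) = 0.745354
s_2 = g(0.745354) = 0.514848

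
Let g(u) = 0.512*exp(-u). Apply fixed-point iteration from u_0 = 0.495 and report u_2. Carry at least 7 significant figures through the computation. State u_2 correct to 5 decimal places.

u_1 = g(0.495000) = 0.312100
u_2 = g(0.312100) = 0.374737

0.37474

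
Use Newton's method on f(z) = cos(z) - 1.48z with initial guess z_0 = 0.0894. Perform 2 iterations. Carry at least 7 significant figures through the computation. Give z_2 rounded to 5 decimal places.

Newton update: z ← z − f(z)/f'(z).
f'(z) = -sin(z) - 1.48
z_0 = 0.089400: f = 0.863694, f' = -1.569281 → z_1 = 0.089400 - (0.863694)/(-1.569281) = 0.639776
z_1 = 0.639776: f = -0.144639, f' = -2.077016 → z_2 = 0.639776 - (-0.144639)/(-2.077016) = 0.570138

0.57014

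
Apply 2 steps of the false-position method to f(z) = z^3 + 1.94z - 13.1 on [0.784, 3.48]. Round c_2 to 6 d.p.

1.777169

False-position update: c = (a·f(b) − b·f(a))/(f(b) − f(a)); replace the endpoint whose sign matches f(c).
f(0.784000) = -11.097150, f(3.480000) = 35.795392
step 1: c = 1.422010, f(c) = -7.465836 < 0 → new bracket [1.422010, 3.480000]
step 2: c = 1.777169, f(c) = -4.039405 < 0 → new bracket [1.777169, 3.480000]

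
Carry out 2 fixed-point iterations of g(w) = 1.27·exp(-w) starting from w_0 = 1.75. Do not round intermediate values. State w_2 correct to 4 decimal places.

1.0185

w_1 = g(1.750000) = 0.220693
w_2 = g(0.220693) = 1.018493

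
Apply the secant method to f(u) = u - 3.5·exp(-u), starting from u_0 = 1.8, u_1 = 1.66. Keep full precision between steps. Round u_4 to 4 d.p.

Secant update: u_(k+1) = u_k − f(u_k)·(u_k − u_(k-1))/(f(u_k) − f(u_(k-1))).
f(u_0) = 1.221454, f(u_1) = 0.994514
u_2 = 1.660000 - (0.994514)·(1.660000 - 1.800000)/(0.994514 - (1.221454)) = 1.046482; f(u_2) = -0.182616
u_3 = 1.046482 - (-0.182616)·(1.046482 - 1.660000)/(-0.182616 - (0.994514)) = 1.141661; f(u_3) = 0.024153
u_4 = 1.141661 - (0.024153)·(1.141661 - 1.046482)/(0.024153 - (-0.182616)) = 1.130543; f(u_4) = 0.000541

1.1305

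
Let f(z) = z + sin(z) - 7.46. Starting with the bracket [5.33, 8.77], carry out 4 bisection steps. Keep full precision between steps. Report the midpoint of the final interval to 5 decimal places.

6.94250

f(5.330000) = -2.945264, f(8.770000) = 1.918983 (opposite signs)
step 1: m = 7.050000, f(m) = 0.283845 > 0 → root in [5.330000, 7.050000]
step 2: m = 6.190000, f(m) = -1.363051 < 0 → root in [6.190000, 7.050000]
step 3: m = 6.620000, f(m) = -0.509518 < 0 → root in [6.620000, 7.050000]
step 4: m = 6.835000, f(m) = -0.100767 < 0 → root in [6.835000, 7.050000]
Midpoint of [6.835000, 7.050000] = 6.942500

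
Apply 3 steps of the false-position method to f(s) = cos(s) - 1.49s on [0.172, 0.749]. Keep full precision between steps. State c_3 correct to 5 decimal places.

f(0.172000) = 0.728964, f(0.749000) = -0.383640
step 1: c = 0.550043, f(c) = 0.032938 > 0 → new bracket [0.550043, 0.749000]
step 2: c = 0.565774, f(c) = 0.001170 > 0 → new bracket [0.565774, 0.749000]
step 3: c = 0.566331, f(c) = 0.000041 > 0 → new bracket [0.566331, 0.749000]

0.56633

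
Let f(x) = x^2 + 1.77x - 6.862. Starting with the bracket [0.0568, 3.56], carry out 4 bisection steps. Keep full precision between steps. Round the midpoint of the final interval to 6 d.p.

f(0.056800) = -6.758238, f(3.560000) = 12.112800 (opposite signs)
step 1: m = 1.808400, f(m) = -0.390821 < 0 → root in [1.808400, 3.560000]
step 2: m = 2.684200, f(m) = 5.093964 > 0 → root in [1.808400, 2.684200]
step 3: m = 2.246300, f(m) = 2.159815 > 0 → root in [1.808400, 2.246300]
step 4: m = 2.027350, f(m) = 0.836558 > 0 → root in [1.808400, 2.027350]
Midpoint of [1.808400, 2.027350] = 1.917875

1.917875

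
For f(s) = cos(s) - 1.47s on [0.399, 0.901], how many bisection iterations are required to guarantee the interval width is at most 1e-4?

13

Initial width b − a = 0.901 − 0.399 = 0.502000.
After n steps the width is (b−a)/2^n; need (b−a)/2^n ≤ 1e-4.
So n ≥ log₂(0.502000/1e-4) = log₂(5020.0000) ≈ 12.2935.
Hence n = 13.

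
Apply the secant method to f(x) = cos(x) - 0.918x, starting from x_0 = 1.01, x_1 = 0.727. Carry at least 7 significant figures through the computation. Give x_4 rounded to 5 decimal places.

f(x_0) = -0.395319, f(x_1) = 0.079786
x_2 = 0.727000 - (0.079786)·(0.727000 - 1.010000)/(0.079786 - (-0.395319)) = 0.774525; f(x_2) = 0.003739
x_3 = 0.774525 - (0.003739)·(0.774525 - 0.727000)/(0.003739 - (0.079786)) = 0.776862; f(x_3) = -0.000042
x_4 = 0.776862 - (-0.000042)·(0.776862 - 0.774525)/(-0.000042 - (0.003739)) = 0.776836; f(x_4) = 0.000000

0.77684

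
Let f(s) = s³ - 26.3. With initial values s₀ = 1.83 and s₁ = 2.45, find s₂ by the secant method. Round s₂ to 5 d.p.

f(s_0) = -20.171513, f(s_1) = -11.593875
s_2 = 2.450000 - (-11.593875)·(2.450000 - 1.830000)/(-11.593875 - (-20.171513)) = 3.288017; f(s_2) = 9.246920

3.28802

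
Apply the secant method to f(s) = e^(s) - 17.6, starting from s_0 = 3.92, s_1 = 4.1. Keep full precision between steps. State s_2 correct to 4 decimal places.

f(s_0) = 32.800445, f(s_1) = 42.740288
s_2 = 4.100000 - (42.740288)·(4.100000 - 3.920000)/(42.740288 - (32.800445)) = 3.326019; f(s_2) = 10.227334

3.3260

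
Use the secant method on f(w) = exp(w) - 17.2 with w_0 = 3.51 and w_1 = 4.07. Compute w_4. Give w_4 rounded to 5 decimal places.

2.86512

f(w_0) = 16.248268, f(w_1) = 41.356963
w_2 = 4.070000 - (41.356963)·(4.070000 - 3.510000)/(41.356963 - (16.248268)) = 3.147614; f(w_2) = 6.080460
w_3 = 3.147614 - (6.080460)·(3.147614 - 4.070000)/(6.080460 - (41.356963)) = 2.988627; f(w_3) = 2.658392
w_4 = 2.988627 - (2.658392)·(2.988627 - 3.147614)/(2.658392 - (6.080460)) = 2.865119; f(w_4) = 0.351142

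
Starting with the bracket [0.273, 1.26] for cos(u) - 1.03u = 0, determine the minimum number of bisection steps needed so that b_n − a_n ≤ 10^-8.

27

Initial width b − a = 1.26 − 0.273 = 0.987000.
After n steps the width is (b−a)/2^n; need (b−a)/2^n ≤ 10^-8.
So n ≥ log₂(0.987000/10^-8) = log₂(98700000.0000) ≈ 26.5565.
Hence n = 27.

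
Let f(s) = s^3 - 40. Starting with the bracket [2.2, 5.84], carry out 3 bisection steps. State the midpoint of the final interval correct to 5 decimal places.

f(2.200000) = -29.352000, f(5.840000) = 159.176704 (opposite signs)
step 1: m = 4.020000, f(m) = 24.964808 > 0 → root in [2.200000, 4.020000]
step 2: m = 3.110000, f(m) = -9.919769 < 0 → root in [3.110000, 4.020000]
step 3: m = 3.565000, f(m) = 5.308387 > 0 → root in [3.110000, 3.565000]
Midpoint of [3.110000, 3.565000] = 3.337500

3.33750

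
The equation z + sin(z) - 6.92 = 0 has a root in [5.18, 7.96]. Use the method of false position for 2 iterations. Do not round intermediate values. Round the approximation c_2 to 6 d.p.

6.599084

f(5.180000) = -2.632648, f(7.960000) = 2.034385
step 1: c = 6.748183, f(c) = 0.276603 > 0 → new bracket [5.180000, 6.748183]
step 2: c = 6.599084, f(c) = -0.010244 < 0 → new bracket [6.599084, 6.748183]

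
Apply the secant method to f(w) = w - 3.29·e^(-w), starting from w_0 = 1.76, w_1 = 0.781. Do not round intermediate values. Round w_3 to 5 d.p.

f(w_0) = 1.193972, f(w_1) = -0.725648
w_2 = 0.781000 - (-0.725648)·(0.781000 - 1.760000)/(-0.725648 - (1.193972)) = 1.151078; f(w_2) = 0.110466
w_3 = 1.151078 - (0.110466)·(1.151078 - 0.781000)/(0.110466 - (-0.725648)) = 1.102184; f(w_3) = 0.009428

1.10218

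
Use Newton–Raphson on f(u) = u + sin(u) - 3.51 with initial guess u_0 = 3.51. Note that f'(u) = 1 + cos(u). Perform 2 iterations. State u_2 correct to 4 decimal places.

u_0 = 3.510000: f = -0.360130, f' = 0.067098 → u_1 = 3.510000 - (-0.360130)/(0.067098) = 8.877233
u_1 = 8.877233: f = 5.887826, f' = 0.146195 → u_2 = 8.877233 - (5.887826)/(0.146195) = -31.396571

-31.3966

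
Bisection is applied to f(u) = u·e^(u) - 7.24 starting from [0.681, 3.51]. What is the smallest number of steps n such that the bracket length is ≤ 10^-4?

15

Initial width b − a = 3.51 − 0.681 = 2.829000.
After n steps the width is (b−a)/2^n; need (b−a)/2^n ≤ 10^-4.
So n ≥ log₂(2.829000/10^-4) = log₂(28290.0000) ≈ 14.7880.
Hence n = 15.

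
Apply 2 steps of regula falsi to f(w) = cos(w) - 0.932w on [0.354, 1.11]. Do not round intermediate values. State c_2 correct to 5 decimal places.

f(0.354000) = 0.608066, f(1.110000) = -0.589858
step 1: c = 0.737745, f(c) = 0.052409 > 0 → new bracket [0.737745, 1.110000]
step 2: c = 0.768121, f(c) = 0.003329 > 0 → new bracket [0.768121, 1.110000]

0.76812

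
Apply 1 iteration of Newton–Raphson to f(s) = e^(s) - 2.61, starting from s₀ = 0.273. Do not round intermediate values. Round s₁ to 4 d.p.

1.2595

Newton update: s ← s − f(s)/f'(s).
f'(s) = e^(s)
s_0 = 0.273000: f = -1.296100, f' = 1.313900 → s_1 = 0.273000 - (-1.296100)/(1.313900) = 1.259452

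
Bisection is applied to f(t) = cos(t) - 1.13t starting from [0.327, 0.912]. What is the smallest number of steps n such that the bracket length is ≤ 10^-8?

Initial width b − a = 0.912 − 0.327 = 0.585000.
After n steps the width is (b−a)/2^n; need (b−a)/2^n ≤ 10^-8.
So n ≥ log₂(0.585000/10^-8) = log₂(58500000.0000) ≈ 25.8019.
Hence n = 26.

26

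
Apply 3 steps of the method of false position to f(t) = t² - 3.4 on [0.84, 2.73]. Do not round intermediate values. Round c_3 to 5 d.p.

1.83391

f(0.840000) = -2.694400, f(2.730000) = 4.052900
step 1: c = 1.594734, f(c) = -0.856824 < 0 → new bracket [1.594734, 2.730000]
step 2: c = 1.792856, f(c) = -0.185669 < 0 → new bracket [1.792856, 2.730000]
step 3: c = 1.833907, f(c) = -0.036786 < 0 → new bracket [1.833907, 2.730000]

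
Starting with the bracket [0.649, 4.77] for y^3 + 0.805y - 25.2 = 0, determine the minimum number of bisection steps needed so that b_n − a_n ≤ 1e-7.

26

Initial width b − a = 4.77 − 0.649 = 4.121000.
After n steps the width is (b−a)/2^n; need (b−a)/2^n ≤ 1e-7.
So n ≥ log₂(4.121000/1e-7) = log₂(41210000.0000) ≈ 25.2965.
Hence n = 26.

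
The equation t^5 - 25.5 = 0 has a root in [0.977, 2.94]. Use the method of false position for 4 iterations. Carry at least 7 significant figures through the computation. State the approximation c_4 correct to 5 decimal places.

f(0.977000) = -24.609830, f(2.940000) = 194.152754
step 1: c = 1.197829, f(c) = -23.034109 < 0 → new bracket [1.197829, 2.940000]
step 2: c = 1.382598, f(c) = -20.447816 < 0 → new bracket [1.382598, 2.940000]
step 3: c = 1.530992, f(c) = -17.088675 < 0 → new bracket [1.530992, 2.940000]
step 4: c = 1.644976, f(c) = -13.455264 < 0 → new bracket [1.644976, 2.940000]

1.64498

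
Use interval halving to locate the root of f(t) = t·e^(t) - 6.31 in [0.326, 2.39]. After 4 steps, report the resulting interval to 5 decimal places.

[1.35800, 1.48700]

f(0.326000) = -5.858355, f(2.390000) = 19.773251 (opposite signs)
step 1: m = 1.358000, f(m) = -1.029541 < 0 → root in [1.358000, 2.390000]
step 2: m = 1.874000, f(m) = 5.897801 > 0 → root in [1.358000, 1.874000]
step 3: m = 1.616000, f(m) = 1.823196 > 0 → root in [1.358000, 1.616000]
step 4: m = 1.487000, f(m) = 0.268197 > 0 → root in [1.358000, 1.487000]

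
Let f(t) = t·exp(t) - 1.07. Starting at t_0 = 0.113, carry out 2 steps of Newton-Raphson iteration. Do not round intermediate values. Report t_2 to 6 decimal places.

0.644521

f'(t) = (t + 1)·exp(t)
t_0 = 0.113000: f = -0.943482, f' = 1.246150 → t_1 = 0.113000 - (-0.943482)/(1.246150) = 0.870117
t_1 = 0.870117: f = 1.007135, f' = 4.464325 → t_2 = 0.870117 - (1.007135)/(4.464325) = 0.644521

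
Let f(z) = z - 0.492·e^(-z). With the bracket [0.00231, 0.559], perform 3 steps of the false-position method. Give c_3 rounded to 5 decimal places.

0.34758

f(0.002310) = -0.488555, f(0.559000) = 0.277684
step 1: c = 0.357256, f(c) = 0.013056 > 0 → new bracket [0.002310, 0.357256]
step 2: c = 0.348017, f(c) = 0.000623 > 0 → new bracket [0.002310, 0.348017]
step 3: c = 0.347577, f(c) = 0.000030 > 0 → new bracket [0.002310, 0.347577]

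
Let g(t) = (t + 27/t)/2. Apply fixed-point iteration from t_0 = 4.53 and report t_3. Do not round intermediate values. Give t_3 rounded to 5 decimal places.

5.19615

t_1 = g(4.530000) = 5.245132
t_2 = g(5.245132) = 5.196381
t_3 = g(5.196381) = 5.196152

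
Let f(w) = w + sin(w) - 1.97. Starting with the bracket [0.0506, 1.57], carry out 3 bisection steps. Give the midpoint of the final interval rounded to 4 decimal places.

1.0952

f(0.050600) = -1.868822, f(1.570000) = 0.600000 (opposite signs)
step 1: m = 0.810300, f(m) = -0.435206 < 0 → root in [0.810300, 1.570000]
step 2: m = 1.190150, f(m) = 0.148575 > 0 → root in [0.810300, 1.190150]
step 3: m = 1.000225, f(m) = -0.128182 < 0 → root in [1.000225, 1.190150]
Midpoint of [1.000225, 1.190150] = 1.095187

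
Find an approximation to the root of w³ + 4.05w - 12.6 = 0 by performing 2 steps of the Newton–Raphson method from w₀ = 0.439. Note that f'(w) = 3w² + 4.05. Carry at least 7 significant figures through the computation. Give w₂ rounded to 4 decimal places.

Newton update: w ← w − f(w)/f'(w).
w_0 = 0.439000: f = -10.737445, f' = 4.628163 → w_1 = 0.439000 - (-10.737445)/(4.628163) = 2.759023
w_1 = 2.759023: f = 19.576305, f' = 26.886627 → w_2 = 2.759023 - (19.576305)/(26.886627) = 2.030918

2.0309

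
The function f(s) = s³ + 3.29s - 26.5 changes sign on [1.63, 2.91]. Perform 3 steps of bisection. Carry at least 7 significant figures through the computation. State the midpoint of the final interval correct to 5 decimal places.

f(1.630000) = -16.806553, f(2.910000) = 7.716071 (opposite signs)
step 1: m = 2.270000, f(m) = -7.334617 < 0 → root in [2.270000, 2.910000]
step 2: m = 2.590000, f(m) = -0.604921 < 0 → root in [2.590000, 2.910000]
step 3: m = 2.750000, f(m) = 3.344375 > 0 → root in [2.590000, 2.750000]
Midpoint of [2.590000, 2.750000] = 2.670000

2.67000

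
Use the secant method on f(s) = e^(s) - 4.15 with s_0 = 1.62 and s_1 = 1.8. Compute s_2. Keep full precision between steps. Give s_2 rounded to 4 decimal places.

f(s_0) = 0.903090, f(s_1) = 1.899647
s_2 = 1.800000 - (1.899647)·(1.800000 - 1.620000)/(1.899647 - (0.903090)) = 1.456882; f(s_2) = 0.142555

1.4569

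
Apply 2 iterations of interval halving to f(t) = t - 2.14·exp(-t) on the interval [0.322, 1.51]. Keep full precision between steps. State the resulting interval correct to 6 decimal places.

f(0.322000) = -1.228854, f(1.510000) = 1.037253 (opposite signs)
step 1: m = 0.916000, f(m) = 0.059751 > 0 → root in [0.322000, 0.916000]
step 2: m = 0.619000, f(m) = -0.533353 < 0 → root in [0.619000, 0.916000]

[0.619000, 0.916000]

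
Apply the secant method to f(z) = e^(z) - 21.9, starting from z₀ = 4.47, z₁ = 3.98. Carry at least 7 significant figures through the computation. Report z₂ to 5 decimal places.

f(z_0) = 65.456723, f(z_1) = 31.617034
z_2 = 3.980000 - (31.617034)·(3.980000 - 4.470000)/(31.617034 - (65.456723)) = 3.522184; f(z_2) = 11.958298

3.52218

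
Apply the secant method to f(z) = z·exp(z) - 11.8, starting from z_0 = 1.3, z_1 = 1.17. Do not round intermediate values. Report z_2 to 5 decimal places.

f(z_0) = -7.029914, f(z_1) = -8.030269
z_2 = 1.170000 - (-8.030269)·(1.170000 - 1.300000)/(-8.030269 - (-7.029914)) = 2.213565; f(z_2) = 8.450301

2.21357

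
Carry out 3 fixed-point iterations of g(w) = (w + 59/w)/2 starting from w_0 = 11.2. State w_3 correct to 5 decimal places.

w_1 = g(11.200000) = 8.233929
w_2 = g(8.233929) = 7.699701
w_3 = g(7.699701) = 7.681168

7.68117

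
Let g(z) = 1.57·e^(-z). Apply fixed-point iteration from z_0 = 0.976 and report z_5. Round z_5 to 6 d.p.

0.696548

z_1 = g(0.976000) = 0.591600
z_2 = g(0.591600) = 0.868902
z_3 = g(0.868902) = 0.658476
z_4 = g(0.658476) = 0.812694
z_5 = g(0.812694) = 0.696548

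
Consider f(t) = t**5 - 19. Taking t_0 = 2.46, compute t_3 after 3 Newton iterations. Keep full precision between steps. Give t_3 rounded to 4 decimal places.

1.8059

f'(t) = 5t**4
t_0 = 2.460000: f = 71.089782, f' = 183.109313 → t_1 = 2.460000 - (71.089782)/(183.109313) = 2.071763
t_1 = 2.071763: f = 19.168099, f' = 92.115015 → t_2 = 2.071763 - (19.168099)/(92.115015) = 1.863674
t_2 = 1.863674: f = 3.482790, f' = 60.318449 → t_3 = 1.863674 - (3.482790)/(60.318449) = 1.805934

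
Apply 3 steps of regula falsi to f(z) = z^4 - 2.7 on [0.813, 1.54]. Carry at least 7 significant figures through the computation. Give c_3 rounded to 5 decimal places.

1.27085

False-position update: c = (a·f(b) − b·f(a))/(f(b) − f(a)); replace the endpoint whose sign matches f(c).
f(0.813000) = -2.263120, f(1.540000) = 2.924487
step 1: c = 1.130157, f(c) = -1.068617 < 0 → new bracket [1.130157, 1.540000]
step 2: c = 1.239838, f(c) = -0.337023 < 0 → new bracket [1.239838, 1.540000]
step 3: c = 1.270855, f(c) = -0.091544 < 0 → new bracket [1.270855, 1.540000]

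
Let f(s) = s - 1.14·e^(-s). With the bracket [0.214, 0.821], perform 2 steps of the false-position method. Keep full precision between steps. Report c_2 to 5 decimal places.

0.61713

False-position update: c = (a·f(b) − b·f(a))/(f(b) − f(a)); replace the endpoint whose sign matches f(c).
f(0.214000) = -0.706377, f(0.821000) = 0.319410
step 1: c = 0.631992, f(c) = 0.026046 > 0 → new bracket [0.214000, 0.631992]
step 2: c = 0.617128, f(c) = 0.002107 > 0 → new bracket [0.214000, 0.617128]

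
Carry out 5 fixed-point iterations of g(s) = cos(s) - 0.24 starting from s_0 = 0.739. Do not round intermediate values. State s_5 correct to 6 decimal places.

s_1 = g(0.739000) = 0.499142
s_2 = g(0.499142) = 0.637993
s_3 = g(0.637993) = 0.563292
s_4 = g(0.563292) = 0.605502
s_5 = g(0.605502) = 0.582217

0.582217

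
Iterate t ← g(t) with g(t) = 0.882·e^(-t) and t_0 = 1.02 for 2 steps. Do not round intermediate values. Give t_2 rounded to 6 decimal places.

t_1 = g(1.020000) = 0.318045
t_2 = g(0.318045) = 0.641717

0.641717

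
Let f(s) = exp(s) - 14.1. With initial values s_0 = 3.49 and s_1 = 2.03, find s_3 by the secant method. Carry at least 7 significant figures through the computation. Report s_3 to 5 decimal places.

f(s_0) = 18.685948, f(s_1) = -6.485914
s_2 = 2.030000 - (-6.485914)·(2.030000 - 3.490000)/(-6.485914 - (18.685948)) = 2.406191; f(s_2) = -3.008365
s_3 = 2.406191 - (-3.008365)·(2.406191 - 2.030000)/(-3.008365 - (-6.485914)) = 2.731627; f(s_3) = 1.257862

2.73163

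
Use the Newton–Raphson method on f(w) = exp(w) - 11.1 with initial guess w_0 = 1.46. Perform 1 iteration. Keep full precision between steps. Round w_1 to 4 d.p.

3.0378

Newton update: w ← w − f(w)/f'(w).
f'(w) = exp(w)
w_0 = 1.460000: f = -6.794040, f' = 4.305960 → w_1 = 1.460000 - (-6.794040)/(4.305960) = 3.037823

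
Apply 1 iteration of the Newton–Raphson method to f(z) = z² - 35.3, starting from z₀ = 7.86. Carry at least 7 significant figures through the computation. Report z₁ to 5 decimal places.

f'(z) = 2z
z_0 = 7.860000: f = 26.479600, f' = 15.720000 → z_1 = 7.860000 - (26.479600)/(15.720000) = 6.175547

6.17555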